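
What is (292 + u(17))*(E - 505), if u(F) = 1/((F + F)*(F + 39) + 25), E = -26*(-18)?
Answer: -20840953/1929 ≈ -10804.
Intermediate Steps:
E = 468
u(F) = 1/(25 + 2*F*(39 + F)) (u(F) = 1/((2*F)*(39 + F) + 25) = 1/(2*F*(39 + F) + 25) = 1/(25 + 2*F*(39 + F)))
(292 + u(17))*(E - 505) = (292 + 1/(25 + 2*17² + 78*17))*(468 - 505) = (292 + 1/(25 + 2*289 + 1326))*(-37) = (292 + 1/(25 + 578 + 1326))*(-37) = (292 + 1/1929)*(-37) = (563269/1929)*(-37) = -20840953/1929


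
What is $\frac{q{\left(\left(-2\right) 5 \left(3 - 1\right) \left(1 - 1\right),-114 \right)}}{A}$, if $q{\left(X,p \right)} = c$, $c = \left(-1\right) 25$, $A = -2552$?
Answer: $\frac{25}{2552} \approx 0.0097962$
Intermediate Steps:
$c = -25$
$q{\left(X,p \right)} = -25$
$\frac{q{\left(\left(-2\right) 5 \left(3 - 1\right) \left(1 - 1\right),-114 \right)}}{A} = - \frac{25}{-2552} = \left(-25\right) \left(- \frac{1}{2552}\right) = \frac{25}{2552}$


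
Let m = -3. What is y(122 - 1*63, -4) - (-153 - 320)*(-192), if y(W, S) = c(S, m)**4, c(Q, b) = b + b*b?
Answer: -89520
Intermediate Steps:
c(Q, b) = b + b**2
y(W, S) = 1296 (y(W, S) = (-3*(1 - 3))**4 = (-3*(-2))**4 = 6**4 = 1296)
y(122 - 1*63, -4) - (-153 - 320)*(-192) = 1296 - (-153 - 320)*(-192) = 1296 - (-473)*(-192) = 1296 - 1*90816 = 1296 - 90816 = -89520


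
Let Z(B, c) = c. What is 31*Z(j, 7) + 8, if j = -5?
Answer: 225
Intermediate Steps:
31*Z(j, 7) + 8 = 31*7 + 8 = 217 + 8 = 225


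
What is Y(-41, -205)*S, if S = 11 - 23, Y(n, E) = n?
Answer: 492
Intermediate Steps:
S = -12
Y(-41, -205)*S = -41*(-12) = 492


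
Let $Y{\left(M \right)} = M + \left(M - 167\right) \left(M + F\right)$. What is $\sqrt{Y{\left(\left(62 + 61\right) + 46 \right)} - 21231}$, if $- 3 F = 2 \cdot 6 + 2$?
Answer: $\frac{10 i \sqrt{1866}}{3} \approx 143.99 i$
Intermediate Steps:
$F = - \frac{14}{3}$ ($F = - \frac{2 \cdot 6 + 2}{3} = - \frac{12 + 2}{3} = \left(- \frac{1}{3}\right) 14 = - \frac{14}{3} \approx -4.6667$)
$Y{\left(M \right)} = M + \left(-167 + M\right) \left(- \frac{14}{3} + M\right)$ ($Y{\left(M \right)} = M + \left(M - 167\right) \left(M - \frac{14}{3}\right) = M + \left(-167 + M\right) \left(- \frac{14}{3} + M\right)$)
$\sqrt{Y{\left(\left(62 + 61\right) + 46 \right)} - 21231} = \sqrt{\left(\frac{2338}{3} + \left(\left(62 + 61\right) + 46\right)^{2} - \frac{512 \left(\left(62 + 61\right) + 46\right)}{3}\right) - 21231} = \sqrt{\left(\frac{2338}{3} + \left(123 + 46\right)^{2} - \frac{512 \left(123 + 46\right)}{3}\right) - 21231} = \sqrt{\left(\frac{2338}{3} + 169^{2} - \frac{86528}{3}\right) - 21231} = \sqrt{\left(\frac{2338}{3} + 28561 - \frac{86528}{3}\right) - 21231} = \sqrt{\frac{1493}{3} - 21231} = \sqrt{- \frac{62200}{3}} = \frac{10 i \sqrt{1866}}{3}$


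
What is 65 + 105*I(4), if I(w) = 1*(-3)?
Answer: -250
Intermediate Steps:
I(w) = -3
65 + 105*I(4) = 65 + 105*(-3) = 65 - 315 = -250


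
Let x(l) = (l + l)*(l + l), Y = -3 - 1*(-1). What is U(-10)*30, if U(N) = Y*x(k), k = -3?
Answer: -2160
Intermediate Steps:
Y = -2 (Y = -3 + 1 = -2)
x(l) = 4*l**2 (x(l) = (2*l)*(2*l) = 4*l**2)
U(N) = -72 (U(N) = -8*(-3)**2 = -8*9 = -2*36 = -72)
U(-10)*30 = -72*30 = -2160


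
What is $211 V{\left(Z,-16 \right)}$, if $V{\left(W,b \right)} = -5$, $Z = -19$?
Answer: $-1055$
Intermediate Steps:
$211 V{\left(Z,-16 \right)} = 211 \left(-5\right) = -1055$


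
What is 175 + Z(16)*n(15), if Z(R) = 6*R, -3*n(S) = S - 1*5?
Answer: -145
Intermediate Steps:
n(S) = 5/3 - S/3 (n(S) = -(S - 1*5)/3 = -(S - 5)/3 = -(-5 + S)/3 = 5/3 - S/3)
175 + Z(16)*n(15) = 175 + (6*16)*(5/3 - ⅓*15) = 175 + 96*(5/3 - 5) = 175 + 96*(-10/3) = 175 - 320 = -145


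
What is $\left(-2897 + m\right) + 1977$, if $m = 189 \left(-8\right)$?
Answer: $-2432$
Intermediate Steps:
$m = -1512$
$\left(-2897 + m\right) + 1977 = \left(-2897 - 1512\right) + 1977 = -4409 + 1977 = -2432$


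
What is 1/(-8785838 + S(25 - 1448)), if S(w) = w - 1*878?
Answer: -1/8788139 ≈ -1.1379e-7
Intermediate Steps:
S(w) = -878 + w (S(w) = w - 878 = -878 + w)
1/(-8785838 + S(25 - 1448)) = 1/(-8785838 + (-878 + (25 - 1448))) = 1/(-8785838 + (-878 - 1423)) = 1/(-8785838 - 2301) = 1/(-8788139) = -1/8788139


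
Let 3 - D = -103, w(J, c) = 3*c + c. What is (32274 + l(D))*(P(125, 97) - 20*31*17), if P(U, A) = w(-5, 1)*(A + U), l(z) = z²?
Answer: -419958520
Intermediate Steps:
w(J, c) = 4*c
D = 106 (D = 3 - 1*(-103) = 3 + 103 = 106)
P(U, A) = 4*A + 4*U (P(U, A) = (4*1)*(A + U) = 4*(A + U) = 4*A + 4*U)
(32274 + l(D))*(P(125, 97) - 20*31*17) = (32274 + 106²)*((4*97 + 4*125) - 20*31*17) = (32274 + 11236)*((388 + 500) - 620*17) = 43510*(888 - 10540) = 43510*(-9652) = -419958520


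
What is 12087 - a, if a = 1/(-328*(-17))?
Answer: 67397111/5576 ≈ 12087.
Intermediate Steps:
a = 1/5576 ≈ 0.00017934
12087 - a = 12087 - 1*1/5576 = 12087 - 1/5576 = 67397111/5576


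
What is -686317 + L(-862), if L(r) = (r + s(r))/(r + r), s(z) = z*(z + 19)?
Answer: -686738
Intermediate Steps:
s(z) = z*(19 + z)
L(r) = (r + r*(19 + r))/(2*r) (L(r) = (r + r*(19 + r))/(r + r) = (r + r*(19 + r))/((2*r)) = (r + r*(19 + r))*(1/(2*r)) = (r + r*(19 + r))/(2*r))
-686317 + L(-862) = -686317 + (10 + (½)*(-862)) = -686317 + (10 - 431) = -686317 - 421 = -686738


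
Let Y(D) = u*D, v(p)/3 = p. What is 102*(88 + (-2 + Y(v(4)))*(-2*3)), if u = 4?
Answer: -19176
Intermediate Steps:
v(p) = 3*p
Y(D) = 4*D
102*(88 + (-2 + Y(v(4)))*(-2*3)) = 102*(88 + (-2 + 4*(3*4))*(-2*3)) = 102*(88 + (-2 + 4*12)*(-6)) = 102*(88 + (-2 + 48)*(-6)) = 102*(88 + 46*(-6)) = 102*(88 - 276) = 102*(-188) = -19176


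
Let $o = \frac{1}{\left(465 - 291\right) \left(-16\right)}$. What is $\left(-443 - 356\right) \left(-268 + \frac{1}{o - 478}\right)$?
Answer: $\frac{284959025812}{1330753} \approx 2.1413 \cdot 10^{5}$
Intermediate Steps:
$o = - \frac{1}{2784}$ ($o = \frac{1}{174} \left(- \frac{1}{16}\right) = - \frac{1}{2784} \approx -0.0003592$)
$\left(-443 - 356\right) \left(-268 + \frac{1}{o - 478}\right) = \left(-443 - 356\right) \left(-268 + \frac{1}{- \frac{1}{2784} - 478}\right) = - 799 \left(-268 + \frac{1}{- \frac{1330753}{2784}}\right) = - 799 \left(-268 - \frac{2784}{1330753}\right) = \left(-799\right) \left(- \frac{356644588}{1330753}\right) = \frac{284959025812}{1330753}$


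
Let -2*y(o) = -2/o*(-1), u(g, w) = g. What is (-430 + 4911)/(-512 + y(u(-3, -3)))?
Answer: -13443/1535 ≈ -8.7577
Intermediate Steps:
y(o) = -1/o (y(o) = -(-2/o)*(-1)/2 = -1/o)
(-430 + 4911)/(-512 + y(u(-3, -3))) = (-430 + 4911)/(-512 - 1/(-3)) = 4481/(-512 - 1*(-⅓)) = 4481/(-512 + ⅓) = 4481/(-1535/3) = 4481*(-3/1535) = -13443/1535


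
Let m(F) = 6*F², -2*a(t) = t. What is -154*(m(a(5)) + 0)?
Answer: -5775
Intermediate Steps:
a(t) = -t/2
-154*(m(a(5)) + 0) = -154*(6*(-½*5)² + 0) = -154*(6*(-5/2)² + 0) = -154*(6*(25/4) + 0) = -154*(75/2 + 0) = -154*75/2 = -5775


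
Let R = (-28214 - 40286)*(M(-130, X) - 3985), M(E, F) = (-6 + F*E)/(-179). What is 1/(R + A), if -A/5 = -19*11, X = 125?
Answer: 179/47748728555 ≈ 3.7488e-9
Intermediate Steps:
M(E, F) = 6/179 - E*F/179 (M(E, F) = (-6 + E*F)*(-1/179) = 6/179 - E*F/179)
A = 1045 (A = -(-95)*11 = -5*(-209) = 1045)
R = 47748541500/179 (R = (-28214 - 40286)*((6/179 - 1/179*(-130)*125) - 3985) = -68500*((6/179 + 16250/179) - 3985) = -68500*(16256/179 - 3985) = -68500*(-697059/179) = 47748541500/179 ≈ 2.6675e+8)
1/(R + A) = 1/(47748541500/179 + 1045) = 1/(47748728555/179) = 179/47748728555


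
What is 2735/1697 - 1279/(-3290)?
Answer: 11168613/5583130 ≈ 2.0004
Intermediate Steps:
2735/1697 - 1279/(-3290) = 2735*(1/1697) - 1279*(-1/3290) = 2735/1697 + 1279/3290 = 11168613/5583130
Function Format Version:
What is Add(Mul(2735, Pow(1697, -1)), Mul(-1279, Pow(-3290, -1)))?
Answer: Rational(11168613, 5583130) ≈ 2.0004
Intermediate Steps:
Add(Mul(2735, Pow(1697, -1)), Mul(-1279, Pow(-3290, -1))) = Add(Mul(2735, Rational(1, 1697)), Mul(-1279, Rational(-1, 3290))) = Add(Rational(2735, 1697), Rational(1279, 3290)) = Rational(11168613, 5583130)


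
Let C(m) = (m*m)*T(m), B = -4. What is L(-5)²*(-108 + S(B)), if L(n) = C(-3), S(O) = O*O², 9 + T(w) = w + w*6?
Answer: -12538800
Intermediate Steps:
T(w) = -9 + 7*w (T(w) = -9 + (w + w*6) = -9 + (w + 6*w) = -9 + 7*w)
C(m) = m²*(-9 + 7*m) (C(m) = (m*m)*(-9 + 7*m) = m²*(-9 + 7*m))
S(O) = O³
L(n) = -270 (L(n) = (-3)²*(-9 + 7*(-3)) = 9*(-9 - 21) = 9*(-30) = -270)
L(-5)²*(-108 + S(B)) = (-270)²*(-108 + (-4)³) = 72900*(-108 - 64) = 72900*(-172) = -12538800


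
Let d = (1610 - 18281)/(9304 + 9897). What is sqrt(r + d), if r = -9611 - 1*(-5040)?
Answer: I*sqrt(1685549070842)/19201 ≈ 67.616*I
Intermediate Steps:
r = -4571 (r = -9611 + 5040 = -4571)
d = -16671/19201 ≈ -0.86824
sqrt(r + d) = sqrt(-4571 - 16671/19201) = sqrt(-87784442/19201) = I*sqrt(1685549070842)/19201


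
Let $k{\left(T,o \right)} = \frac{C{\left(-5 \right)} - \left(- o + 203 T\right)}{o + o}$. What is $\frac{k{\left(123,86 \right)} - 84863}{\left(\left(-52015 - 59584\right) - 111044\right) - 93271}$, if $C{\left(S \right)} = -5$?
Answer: $\frac{3655331}{13584302} \approx 0.26908$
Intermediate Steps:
$k{\left(T,o \right)} = \frac{-5 + o - 203 T}{2 o}$ ($k{\left(T,o \right)} = \frac{-5 - \left(- o + 203 T\right)}{o + o} = \frac{-5 - \left(- o + 203 T\right)}{2 o} = \left(-5 + o - 203 T\right) \frac{1}{2 o} = \frac{-5 + o - 203 T}{2 o}$)
$\frac{k{\left(123,86 \right)} - 84863}{\left(\left(-52015 - 59584\right) - 111044\right) - 93271} = \frac{\frac{-5 + 86 - 24969}{2 \cdot 86} - 84863}{\left(\left(-52015 - 59584\right) - 111044\right) - 93271} = \frac{\frac{1}{2} \cdot \frac{1}{86} \left(-5 + 86 - 24969\right) - 84863}{\left(-111599 - 111044\right) - 93271} = \frac{\frac{1}{2} \cdot \frac{1}{86} \left(-24888\right) - 84863}{-222643 - 93271} = \frac{- \frac{6222}{43} - 84863}{-315914} = \left(- \frac{3655331}{43}\right) \left(- \frac{1}{315914}\right) = \frac{3655331}{13584302}$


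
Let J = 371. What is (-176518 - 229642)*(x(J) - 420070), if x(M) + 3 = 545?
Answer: 170395492480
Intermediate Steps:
x(M) = 542 (x(M) = -3 + 545 = 542)
(-176518 - 229642)*(x(J) - 420070) = (-176518 - 229642)*(542 - 420070) = -406160*(-419528) = 170395492480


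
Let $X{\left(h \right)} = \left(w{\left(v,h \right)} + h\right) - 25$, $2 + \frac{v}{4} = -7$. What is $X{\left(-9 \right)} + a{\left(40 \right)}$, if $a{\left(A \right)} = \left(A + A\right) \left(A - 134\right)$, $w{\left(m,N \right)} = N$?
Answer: $-7563$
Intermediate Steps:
$v = -36$ ($v = -8 + 4 \left(-7\right) = -8 - 28 = -36$)
$X{\left(h \right)} = -25 + 2 h$ ($X{\left(h \right)} = \left(h + h\right) - 25 = 2 h - 25 = -25 + 2 h$)
$a{\left(A \right)} = 2 A \left(-134 + A\right)$
$X{\left(-9 \right)} + a{\left(40 \right)} = \left(-25 + 2 \left(-9\right)\right) + 2 \cdot 40 \left(-134 + 40\right) = \left(-25 - 18\right) + 2 \cdot 40 \left(-94\right) = -43 - 7520 = -7563$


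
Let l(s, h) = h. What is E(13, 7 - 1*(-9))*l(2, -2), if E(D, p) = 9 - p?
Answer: 14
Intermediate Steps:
E(13, 7 - 1*(-9))*l(2, -2) = (9 - (7 - 1*(-9)))*(-2) = (9 - (7 + 9))*(-2) = (9 - 1*16)*(-2) = (9 - 16)*(-2) = -7*(-2) = 14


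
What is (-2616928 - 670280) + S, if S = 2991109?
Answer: -296099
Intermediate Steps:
(-2616928 - 670280) + S = (-2616928 - 670280) + 2991109 = -3287208 + 2991109 = -296099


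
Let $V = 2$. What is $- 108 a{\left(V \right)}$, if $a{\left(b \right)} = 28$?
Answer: $-3024$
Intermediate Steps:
$- 108 a{\left(V \right)} = \left(-108\right) 28 = -3024$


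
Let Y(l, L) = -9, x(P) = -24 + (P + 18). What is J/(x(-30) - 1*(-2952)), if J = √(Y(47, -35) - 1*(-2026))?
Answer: √2017/2916 ≈ 0.015402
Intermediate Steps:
x(P) = -6 + P (x(P) = -24 + (18 + P) = -6 + P)
J = √2017 (J = √(-9 - 1*(-2026)) = √(-9 + 2026) = √2017 ≈ 44.911)
J/(x(-30) - 1*(-2952)) = √2017/((-6 - 30) - 1*(-2952)) = √2017/(-36 + 2952) = √2017/2916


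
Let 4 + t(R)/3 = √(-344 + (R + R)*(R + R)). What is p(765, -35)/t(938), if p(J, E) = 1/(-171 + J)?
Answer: 1/1567721628 + √879758/3135443256 ≈ 2.9978e-7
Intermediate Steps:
t(R) = -12 + 3*√(-344 + 4*R²) (t(R) = -12 + 3*√(-344 + (R + R)*(R + R)) = -12 + 3*√(-344 + (2*R)*(2*R)) = -12 + 3*√(-344 + 4*R²))
p(765, -35)/t(938) = 1/((-171 + 765)*(-12 + 6*√(-86 + 938²))) = 1/(594*(-12 + 6*√(-86 + 879844))) = 1/(594*(-12 + 6*√879758))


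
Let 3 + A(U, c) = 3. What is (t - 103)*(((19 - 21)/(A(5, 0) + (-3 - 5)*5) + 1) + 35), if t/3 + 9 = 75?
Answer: 13699/4 ≈ 3424.8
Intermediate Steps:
t = 198 (t = -27 + 3*75 = -27 + 225 = 198)
A(U, c) = 0 (A(U, c) = -3 + 3 = 0)
(t - 103)*(((19 - 21)/(A(5, 0) + (-3 - 5)*5) + 1) + 35) = (198 - 103)*(((19 - 21)/(0 + (-3 - 5)*5) + 1) + 35) = 95*((-2/(0 - 8*5) + 1) + 35) = 95*((-2/(0 - 40) + 1) + 35) = 95*((-2/(-40) + 1) + 35) = 95*((-2*(-1/40) + 1) + 35) = 95*((1/20 + 1) + 35) = 95*(21/20 + 35) = 95*(721/20) = 13699/4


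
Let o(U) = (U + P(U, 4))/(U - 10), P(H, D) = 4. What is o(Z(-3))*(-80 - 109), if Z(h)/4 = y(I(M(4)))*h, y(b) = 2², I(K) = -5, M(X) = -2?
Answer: -4158/29 ≈ -143.38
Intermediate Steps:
y(b) = 4
Z(h) = 16*h (Z(h) = 4*(4*h) = 16*h)
o(U) = (4 + U)/(-10 + U) (o(U) = (U + 4)/(U - 10) = (4 + U)/(-10 + U))
o(Z(-3))*(-80 - 109) = ((4 + 16*(-3))/(-10 + 16*(-3)))*(-80 - 109) = ((4 - 48)/(-10 - 48))*(-189) = (-44/(-58))*(-189) = -1/58*(-44)*(-189) = (22/29)*(-189) = -4158/29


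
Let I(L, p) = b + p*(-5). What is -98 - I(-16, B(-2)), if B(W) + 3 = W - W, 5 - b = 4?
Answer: -114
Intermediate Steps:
b = 1 (b = 5 - 1*4 = 5 - 4 = 1)
B(W) = -3 (B(W) = -3 + (W - W) = -3 + 0 = -3)
I(L, p) = 1 - 5*p (I(L, p) = 1 + p*(-5) = 1 - 5*p)
-98 - I(-16, B(-2)) = -98 - (1 - 5*(-3)) = -98 - (1 + 15) = -98 - 1*16 = -98 - 16 = -114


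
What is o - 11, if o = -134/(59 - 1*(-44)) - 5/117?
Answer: -148754/12051 ≈ -12.344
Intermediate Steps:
o = -16193/12051 (o = -134/(59 + 44) - 5*1/117 = -134/103 - 5/117 = -16193/12051 ≈ -1.3437)
o - 11 = -16193/12051 - 11 = -148754/12051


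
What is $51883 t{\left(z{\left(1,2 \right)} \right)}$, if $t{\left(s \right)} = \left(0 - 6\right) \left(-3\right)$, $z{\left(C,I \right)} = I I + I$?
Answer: $933894$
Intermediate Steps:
$z{\left(C,I \right)} = I + I^{2}$ ($z{\left(C,I \right)} = I^{2} + I = I + I^{2}$)
$t{\left(s \right)} = 18$ ($t{\left(s \right)} = \left(0 - 6\right) \left(-3\right) = \left(-6\right) \left(-3\right) = 18$)
$51883 t{\left(z{\left(1,2 \right)} \right)} = 51883 \cdot 18 = 933894$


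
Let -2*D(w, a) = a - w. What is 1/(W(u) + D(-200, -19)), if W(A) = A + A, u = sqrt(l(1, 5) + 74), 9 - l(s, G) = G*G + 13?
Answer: -362/32041 - 24*sqrt(5)/32041 ≈ -0.012973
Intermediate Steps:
D(w, a) = w/2 - a/2 (D(w, a) = -(a - w)/2 = w/2 - a/2)
l(s, G) = -4 - G**2 (l(s, G) = 9 - (G*G + 13) = 9 - (G**2 + 13) = 9 - (13 + G**2) = 9 + (-13 - G**2) = -4 - G**2)
u = 3*sqrt(5) (u = sqrt((-4 - 1*5**2) + 74) = sqrt((-4 - 1*25) + 74) = sqrt((-4 - 25) + 74) = sqrt(-29 + 74) = sqrt(45) = 3*sqrt(5) ≈ 6.7082)
W(A) = 2*A
1/(W(u) + D(-200, -19)) = 1/(2*(3*sqrt(5)) + ((1/2)*(-200) - 1/2*(-19))) = 1/(6*sqrt(5) + (-100 + 19/2)) = 1/(6*sqrt(5) - 181/2) = 1/(-181/2 + 6*sqrt(5))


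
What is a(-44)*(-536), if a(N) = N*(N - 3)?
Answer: -1108448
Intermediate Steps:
a(N) = N*(-3 + N)
a(-44)*(-536) = -44*(-3 - 44)*(-536) = -44*(-47)*(-536) = 2068*(-536) = -1108448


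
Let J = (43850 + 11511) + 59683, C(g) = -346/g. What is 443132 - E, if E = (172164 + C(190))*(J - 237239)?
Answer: 399718211181/19 ≈ 2.1038e+10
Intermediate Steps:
J = 115044 (J = 55361 + 59683 = 115044)
E = -399709791673/19 (E = (172164 - 346/190)*(115044 - 237239) = (172164 - 346*1/190)*(-122195) = (172164 - 173/95)*(-122195) = (16355407/95)*(-122195) = -399709791673/19 ≈ -2.1037e+10)
443132 - E = 443132 - 1*(-399709791673/19) = 443132 + 399709791673/19 = 399718211181/19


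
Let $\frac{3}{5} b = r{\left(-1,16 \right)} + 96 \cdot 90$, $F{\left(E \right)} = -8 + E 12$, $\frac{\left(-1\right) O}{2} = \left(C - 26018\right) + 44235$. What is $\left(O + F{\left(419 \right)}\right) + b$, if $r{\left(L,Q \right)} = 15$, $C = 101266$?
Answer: $-219521$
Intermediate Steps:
$O = -238966$ ($O = - 2 \left(\left(101266 - 26018\right) + 44235\right) = - 2 \left(75248 + 44235\right) = \left(-2\right) 119483 = -238966$)
$F{\left(E \right)} = -8 + 12 E$
$b = 14425$ ($b = \frac{5 \left(15 + 96 \cdot 90\right)}{3} = \frac{5 \left(15 + 8640\right)}{3} = \frac{5}{3} \cdot 8655 = 14425$)
$\left(O + F{\left(419 \right)}\right) + b = \left(-238966 + \left(-8 + 12 \cdot 419\right)\right) + 14425 = \left(-238966 + \left(-8 + 5028\right)\right) + 14425 = \left(-238966 + 5020\right) + 14425 = -233946 + 14425 = -219521$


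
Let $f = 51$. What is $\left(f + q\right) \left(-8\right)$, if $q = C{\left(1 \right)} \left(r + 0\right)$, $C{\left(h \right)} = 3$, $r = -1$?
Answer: $-384$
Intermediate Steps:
$q = -3$ ($q = 3 \left(-1 + 0\right) = 3 \left(-1\right) = -3$)
$\left(f + q\right) \left(-8\right) = \left(51 - 3\right) \left(-8\right) = 48 \left(-8\right) = -384$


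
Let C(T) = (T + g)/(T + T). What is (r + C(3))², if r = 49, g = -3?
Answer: 2401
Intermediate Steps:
C(T) = (-3 + T)/(2*T) (C(T) = (T - 3)/(T + T) = (-3 + T)/((2*T)) = (-3 + T)*(1/(2*T)) = (-3 + T)/(2*T))
(r + C(3))² = (49 + (½)*(-3 + 3)/3)² = (49 + (½)*(⅓)*0)² = (49 + 0)² = 49² = 2401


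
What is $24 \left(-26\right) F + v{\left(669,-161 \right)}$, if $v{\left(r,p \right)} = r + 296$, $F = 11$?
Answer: $-5899$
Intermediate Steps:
$v{\left(r,p \right)} = 296 + r$
$24 \left(-26\right) F + v{\left(669,-161 \right)} = 24 \left(-26\right) 11 + \left(296 + 669\right) = \left(-624\right) 11 + 965 = -6864 + 965 = -5899$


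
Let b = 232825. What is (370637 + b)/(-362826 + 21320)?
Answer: -7017/3971 ≈ -1.7671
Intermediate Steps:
(370637 + b)/(-362826 + 21320) = (370637 + 232825)/(-362826 + 21320) = 603462/(-341506) = 603462*(-1/341506) = -7017/3971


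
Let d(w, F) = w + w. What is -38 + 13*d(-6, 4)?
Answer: -194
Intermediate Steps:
d(w, F) = 2*w
-38 + 13*d(-6, 4) = -38 + 13*(2*(-6)) = -38 + 13*(-12) = -38 - 156 = -194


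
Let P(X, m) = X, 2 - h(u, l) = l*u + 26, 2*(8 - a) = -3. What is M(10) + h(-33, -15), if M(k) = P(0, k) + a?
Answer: -1019/2 ≈ -509.50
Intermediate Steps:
a = 19/2 (a = 8 - ½*(-3) = 8 + 3/2 = 19/2 ≈ 9.5000)
h(u, l) = -24 - l*u (h(u, l) = 2 - (l*u + 26) = 2 - (26 + l*u) = 2 + (-26 - l*u) = -24 - l*u)
M(k) = 19/2 (M(k) = 0 + 19/2 = 19/2)
M(10) + h(-33, -15) = 19/2 + (-24 - 1*(-15)*(-33)) = 19/2 + (-24 - 495) = 19/2 - 519 = -1019/2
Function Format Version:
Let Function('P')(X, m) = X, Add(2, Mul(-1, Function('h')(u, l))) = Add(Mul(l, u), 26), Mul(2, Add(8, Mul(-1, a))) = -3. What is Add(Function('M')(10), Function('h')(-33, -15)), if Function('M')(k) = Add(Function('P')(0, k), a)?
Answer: Rational(-1019, 2) ≈ -509.50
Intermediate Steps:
a = Rational(19, 2) (a = Add(8, Mul(Rational(-1, 2), -3)) = Add(8, Rational(3, 2)) = Rational(19, 2) ≈ 9.5000)
Function('h')(u, l) = Add(-24, Mul(-1, l, u)) (Function('h')(u, l) = Add(2, Mul(-1, Add(Mul(l, u), 26))) = Add(2, Mul(-1, Add(26, Mul(l, u)))) = Add(2, Add(-26, Mul(-1, l, u))) = Add(-24, Mul(-1, l, u)))
Function('M')(k) = Rational(19, 2) (Function('M')(k) = Add(0, Rational(19, 2)) = Rational(19, 2))
Add(Function('M')(10), Function('h')(-33, -15)) = Add(Rational(19, 2), Add(-24, Mul(-1, -15, -33))) = Add(Rational(19, 2), Add(-24, -495)) = Add(Rational(19, 2), -519) = Rational(-1019, 2)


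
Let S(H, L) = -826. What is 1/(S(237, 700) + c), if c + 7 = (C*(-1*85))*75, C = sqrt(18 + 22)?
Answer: 49/95584183 - 750*sqrt(10)/95584183 ≈ -2.4300e-5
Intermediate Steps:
C = 2*sqrt(10) (C = sqrt(40) = 2*sqrt(10) ≈ 6.3246)
c = -7 - 12750*sqrt(10) (c = -7 + ((2*sqrt(10))*(-1*85))*75 = -7 + ((2*sqrt(10))*(-85))*75 = -7 - 170*sqrt(10)*75 = -7 - 12750*sqrt(10) ≈ -40326.)
1/(S(237, 700) + c) = 1/(-826 + (-7 - 12750*sqrt(10))) = 1/(-833 - 12750*sqrt(10))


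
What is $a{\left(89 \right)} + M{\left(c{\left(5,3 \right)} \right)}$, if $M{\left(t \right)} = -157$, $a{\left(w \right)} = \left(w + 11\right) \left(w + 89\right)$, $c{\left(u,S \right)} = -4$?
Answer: $17643$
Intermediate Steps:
$a{\left(w \right)} = \left(11 + w\right) \left(89 + w\right)$
$a{\left(89 \right)} + M{\left(c{\left(5,3 \right)} \right)} = \left(979 + 89^{2} + 100 \cdot 89\right) - 157 = \left(979 + 7921 + 8900\right) - 157 = 17800 - 157 = 17643$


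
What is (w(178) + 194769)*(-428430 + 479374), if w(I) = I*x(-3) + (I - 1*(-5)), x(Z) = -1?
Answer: 9922566656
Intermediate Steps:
w(I) = 5 (w(I) = I*(-1) + (I - 1*(-5)) = -I + (I + 5) = -I + (5 + I) = 5)
(w(178) + 194769)*(-428430 + 479374) = (5 + 194769)*(-428430 + 479374) = 194774*50944 = 9922566656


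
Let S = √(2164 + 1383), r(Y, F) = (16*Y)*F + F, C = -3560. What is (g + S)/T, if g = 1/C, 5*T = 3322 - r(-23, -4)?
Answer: -1/1320048 + 5*√3547/1854 ≈ 0.16062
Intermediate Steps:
r(Y, F) = F + 16*F*Y (r(Y, F) = 16*F*Y + F = F + 16*F*Y)
S = √3547 ≈ 59.557
T = 1854/5 (T = (3322 - (-4)*(1 + 16*(-23)))/5 = (3322 - (-4)*(1 - 368))/5 = (3322 - (-4)*(-367))/5 = (3322 - 1*1468)/5 = (3322 - 1468)/5 = (⅕)*1854 = 1854/5 ≈ 370.80)
g = -1/3560 (g = 1/(-3560) = -1/3560 ≈ -0.00028090)
(g + S)/T = (-1/3560 + √3547)/(1854/5) = (-1/3560 + √3547)*(5/1854) = -1/1320048 + 5*√3547/1854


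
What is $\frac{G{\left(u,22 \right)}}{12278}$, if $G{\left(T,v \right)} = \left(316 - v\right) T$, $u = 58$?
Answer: $\frac{1218}{877} \approx 1.3888$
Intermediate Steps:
$G{\left(T,v \right)} = T \left(316 - v\right)$
$\frac{G{\left(u,22 \right)}}{12278} = \frac{58 \left(316 - 22\right)}{12278} = 58 \left(316 - 22\right) \frac{1}{12278} = 58 \cdot 294 \cdot \frac{1}{12278} = 17052 \cdot \frac{1}{12278} = \frac{1218}{877}$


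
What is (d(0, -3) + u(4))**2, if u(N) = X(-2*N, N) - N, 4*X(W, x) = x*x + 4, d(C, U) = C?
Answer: 1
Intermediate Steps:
X(W, x) = 1 + x**2/4 (X(W, x) = (x*x + 4)/4 = (x**2 + 4)/4 = (4 + x**2)/4 = 1 + x**2/4)
u(N) = 1 - N + N**2/4 (u(N) = (1 + N**2/4) - N = 1 - N + N**2/4)
(d(0, -3) + u(4))**2 = (0 + (1 - 1*4 + (1/4)*4**2))**2 = (0 + (1 - 4 + (1/4)*16))**2 = (0 + (1 - 4 + 4))**2 = (0 + 1)**2 = 1**2 = 1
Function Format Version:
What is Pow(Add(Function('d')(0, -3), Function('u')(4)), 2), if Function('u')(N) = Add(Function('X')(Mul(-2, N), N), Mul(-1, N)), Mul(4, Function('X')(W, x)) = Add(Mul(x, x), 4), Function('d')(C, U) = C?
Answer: 1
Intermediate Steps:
Function('X')(W, x) = Add(1, Mul(Rational(1, 4), Pow(x, 2))) (Function('X')(W, x) = Mul(Rational(1, 4), Add(Mul(x, x), 4)) = Mul(Rational(1, 4), Add(Pow(x, 2), 4)) = Mul(Rational(1, 4), Add(4, Pow(x, 2))) = Add(1, Mul(Rational(1, 4), Pow(x, 2))))
Function('u')(N) = Add(1, Mul(-1, N), Mul(Rational(1, 4), Pow(N, 2))) (Function('u')(N) = Add(Add(1, Mul(Rational(1, 4), Pow(N, 2))), Mul(-1, N)) = Add(1, Mul(-1, N), Mul(Rational(1, 4), Pow(N, 2))))
Pow(Add(Function('d')(0, -3), Function('u')(4)), 2) = Pow(Add(0, Add(1, Mul(-1, 4), Mul(Rational(1, 4), Pow(4, 2)))), 2) = Pow(Add(0, Add(1, -4, Mul(Rational(1, 4), 16))), 2) = Pow(Add(0, Add(1, -4, 4)), 2) = Pow(Add(0, 1), 2) = Pow(1, 2) = 1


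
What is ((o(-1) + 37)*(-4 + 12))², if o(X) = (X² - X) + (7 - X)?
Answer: 141376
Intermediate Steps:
o(X) = 7 + X² - 2*X
((o(-1) + 37)*(-4 + 12))² = (((7 + (-1)² - 2*(-1)) + 37)*(-4 + 12))² = (((7 + 1 + 2) + 37)*8)² = ((10 + 37)*8)² = (47*8)² = 376² = 141376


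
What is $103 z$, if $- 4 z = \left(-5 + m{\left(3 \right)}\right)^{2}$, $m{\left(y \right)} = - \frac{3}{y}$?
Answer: $-927$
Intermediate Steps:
$z = -9$ ($z = - \frac{\left(-5 - \frac{3}{3}\right)^{2}}{4} = - \frac{\left(-5 - 1\right)^{2}}{4} = - \frac{\left(-6\right)^{2}}{4} = \left(- \frac{1}{4}\right) 36 = -9$)
$103 z = 103 \left(-9\right) = -927$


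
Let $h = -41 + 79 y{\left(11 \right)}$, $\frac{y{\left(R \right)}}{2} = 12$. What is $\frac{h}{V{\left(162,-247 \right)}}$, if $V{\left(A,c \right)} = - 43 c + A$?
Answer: $\frac{1855}{10783} \approx 0.17203$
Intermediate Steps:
$V{\left(A,c \right)} = A - 43 c$
$y{\left(R \right)} = 24$ ($y{\left(R \right)} = 2 \cdot 12 = 24$)
$h = 1855$ ($h = -41 + 79 \cdot 24 = -41 + 1896 = 1855$)
$\frac{h}{V{\left(162,-247 \right)}} = \frac{1855}{162 - -10621} = \frac{1855}{162 + 10621} = \frac{1855}{10783}$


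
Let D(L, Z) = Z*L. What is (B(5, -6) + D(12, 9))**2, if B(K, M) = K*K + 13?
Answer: 21316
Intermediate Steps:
D(L, Z) = L*Z
B(K, M) = 13 + K**2 (B(K, M) = K**2 + 13 = 13 + K**2)
(B(5, -6) + D(12, 9))**2 = ((13 + 5**2) + 12*9)**2 = ((13 + 25) + 108)**2 = (38 + 108)**2 = 146**2 = 21316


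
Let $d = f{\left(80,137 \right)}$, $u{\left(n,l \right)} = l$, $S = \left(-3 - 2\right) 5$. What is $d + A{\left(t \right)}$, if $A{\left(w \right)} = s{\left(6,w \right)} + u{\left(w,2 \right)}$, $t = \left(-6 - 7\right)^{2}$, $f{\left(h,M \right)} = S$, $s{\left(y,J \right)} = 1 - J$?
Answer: $-191$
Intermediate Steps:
$S = -25$ ($S = \left(-5\right) 5 = -25$)
$f{\left(h,M \right)} = -25$
$d = -25$
$t = 169$ ($t = \left(-13\right)^{2} = 169$)
$A{\left(w \right)} = 3 - w$ ($A{\left(w \right)} = \left(1 - w\right) + 2 = 3 - w$)
$d + A{\left(t \right)} = -25 + \left(3 - 169\right) = -25 - 166 = -191$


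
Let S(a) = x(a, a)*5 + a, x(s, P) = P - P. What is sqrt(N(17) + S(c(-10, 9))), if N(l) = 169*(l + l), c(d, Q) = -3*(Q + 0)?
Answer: sqrt(5719) ≈ 75.624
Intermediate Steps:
x(s, P) = 0
c(d, Q) = -3*Q
S(a) = a (S(a) = 0*5 + a = 0 + a = a)
N(l) = 338*l (N(l) = 169*(2*l) = 338*l)
sqrt(N(17) + S(c(-10, 9))) = sqrt(338*17 - 3*9) = sqrt(5746 - 27) = sqrt(5719)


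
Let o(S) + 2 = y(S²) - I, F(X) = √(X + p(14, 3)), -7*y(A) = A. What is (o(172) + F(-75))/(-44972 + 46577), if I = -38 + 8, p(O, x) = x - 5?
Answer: -9796/3745 + I*√77/1605 ≈ -2.6158 + 0.0054673*I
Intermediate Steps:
y(A) = -A/7
p(O, x) = -5 + x
I = -30
F(X) = √(-2 + X) (F(X) = √(X + (-5 + 3)) = √(X - 2) = √(-2 + X))
o(S) = 28 - S²/7 (o(S) = -2 + (-S²/7 - 1*(-30)) = -2 + (-S²/7 + 30) = -2 + (30 - S²/7) = 28 - S²/7)
(o(172) + F(-75))/(-44972 + 46577) = ((28 - ⅐*172²) + √(-2 - 75))/(-44972 + 46577) = ((28 - ⅐*29584) + √(-77))/1605 = ((28 - 29584/7) + I*√77)*(1/1605) = (-29388/7 + I*√77)*(1/1605) = -9796/3745 + I*√77/1605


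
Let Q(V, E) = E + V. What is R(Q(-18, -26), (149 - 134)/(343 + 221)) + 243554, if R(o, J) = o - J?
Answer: 45779875/188 ≈ 2.4351e+5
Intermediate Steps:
R(Q(-18, -26), (149 - 134)/(343 + 221)) + 243554 = ((-26 - 18) - (149 - 134)/(343 + 221)) + 243554 = (-44 - 15/564) + 243554 = (-44 - 1*5/188) + 243554 = (-44 - 5/188) + 243554 = -8277/188 + 243554 = 45779875/188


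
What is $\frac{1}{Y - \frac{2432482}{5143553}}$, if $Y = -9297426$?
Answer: $- \frac{5143553}{47821805827060} \approx -1.0756 \cdot 10^{-7}$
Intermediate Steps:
$\frac{1}{Y - \frac{2432482}{5143553}} = \frac{1}{-9297426 - \frac{2432482}{5143553}} = \frac{1}{- \frac{47821805827060}{5143553}} = - \frac{5143553}{47821805827060}$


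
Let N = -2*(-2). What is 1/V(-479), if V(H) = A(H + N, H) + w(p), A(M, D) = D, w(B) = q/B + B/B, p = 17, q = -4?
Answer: -17/8130 ≈ -0.0020910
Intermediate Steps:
N = 4
w(B) = 1 - 4/B (w(B) = -4/B + B/B = -4/B + 1 = 1 - 4/B)
V(H) = 13/17 + H (V(H) = H + (-4 + 17)/17 = H + (1/17)*13 = H + 13/17 = 13/17 + H)
1/V(-479) = 1/(13/17 - 479) = 1/(-8130/17) = -17/8130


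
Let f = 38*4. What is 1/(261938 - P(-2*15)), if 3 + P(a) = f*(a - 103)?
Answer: 1/282157 ≈ 3.5441e-6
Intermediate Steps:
f = 152
P(a) = -15659 + 152*a (P(a) = -3 + 152*(a - 103) = -3 + 152*(-103 + a) = -3 + (-15656 + 152*a) = -15659 + 152*a)
1/(261938 - P(-2*15)) = 1/(261938 - (-15659 + 152*(-2*15))) = 1/(261938 - (-15659 + 152*(-30))) = 1/(261938 - (-15659 - 4560)) = 1/(261938 - 1*(-20219)) = 1/(261938 + 20219) = 1/282157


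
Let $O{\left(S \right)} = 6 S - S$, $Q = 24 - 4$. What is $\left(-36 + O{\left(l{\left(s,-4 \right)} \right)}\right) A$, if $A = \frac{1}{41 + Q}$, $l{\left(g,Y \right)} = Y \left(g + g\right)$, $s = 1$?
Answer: $- \frac{76}{61} \approx -1.2459$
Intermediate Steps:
$l{\left(g,Y \right)} = 2 Y g$ ($l{\left(g,Y \right)} = Y 2 g = 2 Y g$)
$Q = 20$ ($Q = 24 - 4 = 20$)
$A = \frac{1}{61}$ ($A = \frac{1}{41 + 20} = \frac{1}{61} \approx 0.016393$)
$O{\left(S \right)} = 5 S$
$\left(-36 + O{\left(l{\left(s,-4 \right)} \right)}\right) A = \left(-36 + 5 \cdot 2 \left(-4\right) 1\right) \frac{1}{61} = \left(-36 + 5 \left(-8\right)\right) \frac{1}{61} = \left(-36 - 40\right) \frac{1}{61} = \left(-76\right) \frac{1}{61} = - \frac{76}{61}$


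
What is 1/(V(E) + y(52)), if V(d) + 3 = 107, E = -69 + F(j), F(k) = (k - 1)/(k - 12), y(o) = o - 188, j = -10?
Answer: -1/32 ≈ -0.031250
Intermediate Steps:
y(o) = -188 + o
F(k) = (-1 + k)/(-12 + k)
E = -137/2 (E = -69 + (-1 - 10)/(-12 - 10) = -69 - 11/(-22) = -69 - 1/22*(-11) = -69 + ½ = -137/2 ≈ -68.500)
V(d) = 104 (V(d) = -3 + 107 = 104)
1/(V(E) + y(52)) = 1/(104 + (-188 + 52)) = 1/(104 - 136) = 1/(-32) = -1/32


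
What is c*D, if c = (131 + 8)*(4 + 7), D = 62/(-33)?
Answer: -8618/3 ≈ -2872.7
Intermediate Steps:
D = -62/33 (D = 62*(-1/33) = -62/33 ≈ -1.8788)
c = 1529 (c = 139*11 = 1529)
c*D = 1529*(-62/33) = -8618/3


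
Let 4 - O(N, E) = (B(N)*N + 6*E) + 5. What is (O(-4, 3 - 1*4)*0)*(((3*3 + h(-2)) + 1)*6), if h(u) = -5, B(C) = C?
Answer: 0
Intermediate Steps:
O(N, E) = -1 - N**2 - 6*E (O(N, E) = 4 - ((N*N + 6*E) + 5) = 4 - ((N**2 + 6*E) + 5) = 4 - (5 + N**2 + 6*E) = 4 + (-5 - N**2 - 6*E) = -1 - N**2 - 6*E)
(O(-4, 3 - 1*4)*0)*(((3*3 + h(-2)) + 1)*6) = ((-1 - 1*(-4)**2 - 6*(3 - 1*4))*0)*(((3*3 - 5) + 1)*6) = ((-1 - 1*16 - 6*(3 - 4))*0)*(((9 - 5) + 1)*6) = ((-1 - 16 - 6*(-1))*0)*((4 + 1)*6) = ((-1 - 16 + 6)*0)*(5*6) = -11*0*30 = 0*30 = 0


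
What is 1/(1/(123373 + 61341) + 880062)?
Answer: 184714/162559772269 ≈ 1.1363e-6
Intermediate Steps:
1/(1/(123373 + 61341) + 880062) = 1/(1/184714 + 880062) = 1/(162559772269/184714) = 184714/162559772269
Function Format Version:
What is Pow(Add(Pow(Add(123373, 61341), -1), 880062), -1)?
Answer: Rational(184714, 162559772269) ≈ 1.1363e-6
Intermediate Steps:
Pow(Add(Pow(Add(123373, 61341), -1), 880062), -1) = Pow(Add(Pow(184714, -1), 880062), -1) = Pow(Add(Rational(1, 184714), 880062), -1) = Pow(Rational(162559772269, 184714), -1) = Rational(184714, 162559772269)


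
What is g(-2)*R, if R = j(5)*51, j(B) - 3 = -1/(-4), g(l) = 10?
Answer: 3315/2 ≈ 1657.5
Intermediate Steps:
j(B) = 13/4 (j(B) = 3 - 1/(-4) = 3 - 1*(-¼) = 3 + ¼ = 13/4)
R = 663/4 (R = (13/4)*51 = 663/4 ≈ 165.75)
g(-2)*R = 10*(663/4) = 3315/2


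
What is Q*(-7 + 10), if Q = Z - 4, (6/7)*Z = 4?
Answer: 2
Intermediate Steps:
Z = 14/3 (Z = (7/6)*4 = 14/3 ≈ 4.6667)
Q = ⅔ (Q = 14/3 - 4 = ⅔ ≈ 0.66667)
Q*(-7 + 10) = 2*(-7 + 10)/3 = (⅔)*3 = 2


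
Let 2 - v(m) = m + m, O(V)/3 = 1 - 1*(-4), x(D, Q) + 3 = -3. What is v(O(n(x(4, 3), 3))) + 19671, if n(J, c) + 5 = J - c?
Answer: 19643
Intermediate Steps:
x(D, Q) = -6 (x(D, Q) = -3 - 3 = -6)
n(J, c) = -5 + J - c (n(J, c) = -5 + (J - c) = -5 + J - c)
O(V) = 15 (O(V) = 3*(1 - 1*(-4)) = 3*(1 + 4) = 3*5 = 15)
v(m) = 2 - 2*m (v(m) = 2 - (m + m) = 2 - 2*m)
v(O(n(x(4, 3), 3))) + 19671 = (2 - 2*15) + 19671 = (2 - 30) + 19671 = -28 + 19671 = 19643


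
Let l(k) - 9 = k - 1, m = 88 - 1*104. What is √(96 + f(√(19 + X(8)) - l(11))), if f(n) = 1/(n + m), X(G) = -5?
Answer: √(3359 - 96*√14)/√(35 - √14) ≈ 9.7963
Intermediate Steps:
m = -16 (m = 88 - 104 = -16)
l(k) = 8 + k (l(k) = 9 + (k - 1) = 9 + (-1 + k) = 8 + k)
f(n) = 1/(-16 + n) (f(n) = 1/(n - 16) = 1/(-16 + n))
√(96 + f(√(19 + X(8)) - l(11))) = √(96 + 1/(-16 + (√(19 - 5) - (8 + 11)))) = √(96 + 1/(-16 + (√14 - 1*19))) = √(96 + 1/(-16 + (√14 - 19))) = √(96 + 1/(-16 + (-19 + √14))) = √(96 + 1/(-35 + √14))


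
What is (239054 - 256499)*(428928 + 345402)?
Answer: -13508186850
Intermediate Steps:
(239054 - 256499)*(428928 + 345402) = -17445*774330 = -13508186850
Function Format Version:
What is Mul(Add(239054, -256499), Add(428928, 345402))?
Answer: -13508186850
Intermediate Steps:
Mul(Add(239054, -256499), Add(428928, 345402)) = Mul(-17445, 774330) = -13508186850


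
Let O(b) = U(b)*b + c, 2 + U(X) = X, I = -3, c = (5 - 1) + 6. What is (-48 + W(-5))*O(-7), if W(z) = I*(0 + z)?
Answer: -2409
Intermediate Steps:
c = 10 (c = 4 + 6 = 10)
U(X) = -2 + X
O(b) = 10 + b*(-2 + b) (O(b) = (-2 + b)*b + 10 = b*(-2 + b) + 10 = 10 + b*(-2 + b))
W(z) = -3*z (W(z) = -3*(0 + z) = -3*z)
(-48 + W(-5))*O(-7) = (-48 - 3*(-5))*(10 - 7*(-2 - 7)) = (-48 + 15)*(10 - 7*(-9)) = -33*(10 + 63) = -33*73 = -2409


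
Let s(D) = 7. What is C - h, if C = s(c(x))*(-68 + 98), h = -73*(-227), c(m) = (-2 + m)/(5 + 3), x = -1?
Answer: -16361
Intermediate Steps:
c(m) = -1/4 + m/8 (c(m) = (-2 + m)/8 = (-2 + m)*(1/8) = -1/4 + m/8)
h = 16571
C = 210 (C = 7*(-68 + 98) = 7*30 = 210)
C - h = 210 - 1*16571 = 210 - 16571 = -16361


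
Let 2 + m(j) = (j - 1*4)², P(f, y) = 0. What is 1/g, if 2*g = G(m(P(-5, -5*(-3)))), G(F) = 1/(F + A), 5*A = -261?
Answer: -382/5 ≈ -76.400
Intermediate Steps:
A = -261/5 (A = (⅕)*(-261) = -261/5 ≈ -52.200)
m(j) = -2 + (-4 + j)² (m(j) = -2 + (j - 1*4)² = -2 + (j - 4)² = -2 + (-4 + j)²)
G(F) = 1/(-261/5 + F) (G(F) = 1/(F - 261/5) = 1/(-261/5 + F))
g = -5/382 (g = (5/(-261 + 5*(-2 + (-4 + 0)²)))/2 = (5/(-261 + 5*(-2 + (-4)²)))/2 = (5/(-261 + 5*(-2 + 16)))/2 = (5/(-261 + 5*14))/2 = (5/(-261 + 70))/2 = (5/(-191))/2 = (5*(-1/191))/2 = (½)*(-5/191) = -5/382 ≈ -0.013089)
1/g = 1/(-5/382) = -382/5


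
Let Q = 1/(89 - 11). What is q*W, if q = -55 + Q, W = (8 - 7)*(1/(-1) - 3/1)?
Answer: 8578/39 ≈ 219.95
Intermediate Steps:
Q = 1/78 ≈ 0.012821
W = -4 (W = 1*(1*(-1) - 3*1) = 1*(-1 - 3) = 1*(-4) = -4)
q = -4289/78 (q = -55 + 1/78 = -4289/78 ≈ -54.987)
q*W = -4289/78*(-4) = 8578/39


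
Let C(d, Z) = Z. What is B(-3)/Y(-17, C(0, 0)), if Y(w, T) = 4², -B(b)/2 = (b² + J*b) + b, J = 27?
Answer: 75/8 ≈ 9.3750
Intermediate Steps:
B(b) = -56*b - 2*b² (B(b) = -2*((b² + 27*b) + b) = -2*(b² + 28*b) = -56*b - 2*b²)
Y(w, T) = 16
B(-3)/Y(-17, C(0, 0)) = -2*(-3)*(28 - 3)/16 = -2*(-3)*25*(1/16) = 150*(1/16) = 75/8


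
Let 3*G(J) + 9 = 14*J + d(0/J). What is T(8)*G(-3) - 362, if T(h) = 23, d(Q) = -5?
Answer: -2374/3 ≈ -791.33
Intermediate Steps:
G(J) = -14/3 + 14*J/3 (G(J) = -3 + (14*J - 5)/3 = -3 + (-5 + 14*J)/3 = -3 + (-5/3 + 14*J/3) = -14/3 + 14*J/3)
T(8)*G(-3) - 362 = 23*(-14/3 + (14/3)*(-3)) - 362 = 23*(-14/3 - 14) - 362 = 23*(-56/3) - 362 = -1288/3 - 362 = -2374/3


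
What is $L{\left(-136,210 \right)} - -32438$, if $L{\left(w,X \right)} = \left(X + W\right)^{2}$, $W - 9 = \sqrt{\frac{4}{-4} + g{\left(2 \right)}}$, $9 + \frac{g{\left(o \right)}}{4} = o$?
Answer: $80370 + 438 i \sqrt{29} \approx 80370.0 + 2358.7 i$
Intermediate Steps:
$g{\left(o \right)} = -36 + 4 o$
$W = 9 + i \sqrt{29}$ ($W = 9 + \sqrt{\frac{4}{-4} + \left(-36 + 4 \cdot 2\right)} = 9 + \sqrt{4 \left(- \frac{1}{4}\right) + \left(-36 + 8\right)} = 9 + \sqrt{-1 - 28} = 9 + \sqrt{-29} = 9 + i \sqrt{29} \approx 9.0 + 5.3852 i$)
$L{\left(w,X \right)} = \left(9 + X + i \sqrt{29}\right)^{2}$ ($L{\left(w,X \right)} = \left(X + \left(9 + i \sqrt{29}\right)\right)^{2} = \left(9 + X + i \sqrt{29}\right)^{2}$)
$L{\left(-136,210 \right)} - -32438 = \left(9 + 210 + i \sqrt{29}\right)^{2} - -32438 = \left(219 + i \sqrt{29}\right)^{2} + 32438 = 32438 + \left(219 + i \sqrt{29}\right)^{2}$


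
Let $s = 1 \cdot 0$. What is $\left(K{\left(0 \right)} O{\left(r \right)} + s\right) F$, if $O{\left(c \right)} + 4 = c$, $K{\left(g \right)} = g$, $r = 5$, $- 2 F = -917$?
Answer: $0$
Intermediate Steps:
$F = \frac{917}{2}$ ($F = \left(- \frac{1}{2}\right) \left(-917\right) = \frac{917}{2} \approx 458.5$)
$s = 0$
$O{\left(c \right)} = -4 + c$
$\left(K{\left(0 \right)} O{\left(r \right)} + s\right) F = \left(0 \left(-4 + 5\right) + 0\right) \frac{917}{2} = \left(0 \cdot 1 + 0\right) \frac{917}{2} = \left(0 + 0\right) \frac{917}{2} = 0 \cdot \frac{917}{2} = 0$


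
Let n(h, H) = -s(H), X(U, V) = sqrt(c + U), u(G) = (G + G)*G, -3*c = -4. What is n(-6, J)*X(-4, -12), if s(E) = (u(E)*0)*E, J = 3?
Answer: 0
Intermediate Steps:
c = 4/3 (c = -1/3*(-4) = 4/3 ≈ 1.3333)
u(G) = 2*G**2 (u(G) = (2*G)*G = 2*G**2)
s(E) = 0 (s(E) = ((2*E**2)*0)*E = 0*E = 0)
X(U, V) = sqrt(4/3 + U)
n(h, H) = 0 (n(h, H) = -1*0 = 0)
n(-6, J)*X(-4, -12) = 0*(sqrt(12 + 9*(-4))/3) = 0*(sqrt(12 - 36)/3) = 0*(sqrt(-24)/3) = 0*((2*I*sqrt(6))/3) = 0*(2*I*sqrt(6)/3) = 0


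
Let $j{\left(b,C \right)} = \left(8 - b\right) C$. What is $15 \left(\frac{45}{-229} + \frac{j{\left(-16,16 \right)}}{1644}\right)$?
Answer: $\frac{17445}{31373} \approx 0.55605$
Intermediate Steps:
$j{\left(b,C \right)} = C \left(8 - b\right)$
$15 \left(\frac{45}{-229} + \frac{j{\left(-16,16 \right)}}{1644}\right) = 15 \left(\frac{45}{-229} + \frac{16 \left(8 - -16\right)}{1644}\right) = 15 \left(45 \left(- \frac{1}{229}\right) + 16 \left(8 + 16\right) \frac{1}{1644}\right) = 15 \left(- \frac{45}{229} + 16 \cdot 24 \cdot \frac{1}{1644}\right) = 15 \left(- \frac{45}{229} + 384 \cdot \frac{1}{1644}\right) = 15 \left(- \frac{45}{229} + \frac{32}{137}\right) = 15 \cdot \frac{1163}{31373} = \frac{17445}{31373}$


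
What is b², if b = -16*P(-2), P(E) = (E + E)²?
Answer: 65536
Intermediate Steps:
P(E) = 4*E² (P(E) = (2*E)² = 4*E²)
b = -256 (b = -64*(-2)² = -64*4 = -16*16 = -256)
b² = (-256)² = 65536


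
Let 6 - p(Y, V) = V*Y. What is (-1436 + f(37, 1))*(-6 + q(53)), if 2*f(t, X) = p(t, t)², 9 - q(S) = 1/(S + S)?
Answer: 588002349/212 ≈ 2.7736e+6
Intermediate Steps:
p(Y, V) = 6 - V*Y
q(S) = 9 - 1/(2*S) (q(S) = 9 - 1/(S + S) = 9 - 1/(2*S))
f(t, X) = (6 - t²)²/2 (f(t, X) = (6 - t*t)²/2 = (6 - t²)²/2)
(-1436 + f(37, 1))*(-6 + q(53)) = (-1436 + (-6 + 37²)²/2)*(-6 + (9 - ½/53)) = (-1436 + (-6 + 1369)²/2)*(-6 + (9 - ½*1/53)) = (-1436 + (½)*1363²)*(-6 + (9 - 1/106)) = (-1436 + (½)*1857769)*(-6 + 953/106) = (-1436 + 1857769/2)*(317/106) = (1854897/2)*(317/106) = 588002349/212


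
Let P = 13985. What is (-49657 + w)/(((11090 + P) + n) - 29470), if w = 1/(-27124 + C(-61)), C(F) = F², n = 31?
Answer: 290530693/25532673 ≈ 11.379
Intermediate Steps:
w = -1/23403 (w = 1/(-27124 + (-61)²) = 1/(-27124 + 3721) = 1/(-23403) = -1/23403 ≈ -4.2730e-5)
(-49657 + w)/(((11090 + P) + n) - 29470) = (-49657 - 1/23403)/(((11090 + 13985) + 31) - 29470) = -1162122772/(23403*((25075 + 31) - 29470)) = -1162122772/(23403*(25106 - 29470)) = -1162122772/23403/(-4364) = -1162122772/23403*(-1/4364) = 290530693/25532673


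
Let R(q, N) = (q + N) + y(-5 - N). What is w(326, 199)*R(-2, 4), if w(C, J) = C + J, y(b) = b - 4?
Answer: -5775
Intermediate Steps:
y(b) = -4 + b
R(q, N) = -9 + q (R(q, N) = (q + N) + (-4 + (-5 - N)) = (N + q) + (-9 - N) = -9 + q)
w(326, 199)*R(-2, 4) = (326 + 199)*(-9 - 2) = 525*(-11) = -5775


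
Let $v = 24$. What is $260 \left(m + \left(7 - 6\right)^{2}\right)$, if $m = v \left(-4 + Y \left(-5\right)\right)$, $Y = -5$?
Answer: $131300$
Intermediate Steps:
$m = 504$ ($m = 24 \left(-4 - -25\right) = 24 \left(-4 + 25\right) = 24 \cdot 21 = 504$)
$260 \left(m + \left(7 - 6\right)^{2}\right) = 260 \left(504 + \left(7 - 6\right)^{2}\right) = 260 \left(504 + 1^{2}\right) = 260 \left(504 + 1\right) = 260 \cdot 505 = 131300$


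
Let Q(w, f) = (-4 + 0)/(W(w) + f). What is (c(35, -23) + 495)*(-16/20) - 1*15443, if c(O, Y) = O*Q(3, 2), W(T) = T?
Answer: -79083/5 ≈ -15817.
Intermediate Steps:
Q(w, f) = -4/(f + w) (Q(w, f) = (-4 + 0)/(w + f) = -4/(f + w))
c(O, Y) = -4*O/5 (c(O, Y) = O*(-4/(2 + 3)) = O*(-4/5) = O*(-4*⅕) = O*(-⅘) = -4*O/5)
(c(35, -23) + 495)*(-16/20) - 1*15443 = (-⅘*35 + 495)*(-16/20) - 1*15443 = (-28 + 495)*(-16*1/20) - 15443 = 467*(-⅘) - 15443 = -1868/5 - 15443 = -79083/5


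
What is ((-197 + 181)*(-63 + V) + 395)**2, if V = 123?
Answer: 319225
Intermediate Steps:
((-197 + 181)*(-63 + V) + 395)**2 = ((-197 + 181)*(-63 + 123) + 395)**2 = (-16*60 + 395)**2 = (-960 + 395)**2 = (-565)**2 = 319225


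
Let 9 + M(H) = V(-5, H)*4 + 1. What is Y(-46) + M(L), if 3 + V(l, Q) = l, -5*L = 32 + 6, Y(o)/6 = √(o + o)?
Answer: -40 + 12*I*√23 ≈ -40.0 + 57.55*I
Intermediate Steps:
Y(o) = 6*√2*√o (Y(o) = 6*√(o + o) = 6*√(2*o) = 6*(√2*√o) = 6*√2*√o)
L = -38/5 (L = -(32 + 6)/5 = -⅕*38 = -38/5 ≈ -7.6000)
V(l, Q) = -3 + l
M(H) = -40 (M(H) = -9 + ((-3 - 5)*4 + 1) = -9 + (-8*4 + 1) = -9 + (-32 + 1) = -9 - 31 = -40)
Y(-46) + M(L) = 6*√2*√(-46) - 40 = 6*√2*(I*√46) - 40 = 12*I*√23 - 40 = -40 + 12*I*√23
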